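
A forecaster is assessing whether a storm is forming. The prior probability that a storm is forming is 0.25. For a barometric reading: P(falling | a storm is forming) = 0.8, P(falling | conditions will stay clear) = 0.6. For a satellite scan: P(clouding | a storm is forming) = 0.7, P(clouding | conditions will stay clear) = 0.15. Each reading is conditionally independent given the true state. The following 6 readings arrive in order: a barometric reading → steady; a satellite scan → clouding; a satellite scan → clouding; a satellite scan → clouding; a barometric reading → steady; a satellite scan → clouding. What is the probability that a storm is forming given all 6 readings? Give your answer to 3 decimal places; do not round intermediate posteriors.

0.975

After a barometric reading='steady': P(storm) = 0.2·0.2500 / (0.2·0.2500 + 0.4·0.7500) ≈ 0.1429
After a satellite scan='clouding': P(storm) = 0.7·0.1429 / (0.7·0.1429 + 0.15·0.8571) ≈ 0.4375
After a satellite scan='clouding': P(storm) = 0.7·0.4375 / (0.7·0.4375 + 0.15·0.5625) ≈ 0.7840
After a satellite scan='clouding': P(storm) = 0.7·0.7840 / (0.7·0.7840 + 0.15·0.2160) ≈ 0.9443
After a barometric reading='steady': P(storm) = 0.2·0.9443 / (0.2·0.9443 + 0.4·0.0557) ≈ 0.8944
After a satellite scan='clouding': P(storm) = 0.7·0.8944 / (0.7·0.8944 + 0.15·0.1056) ≈ 0.9753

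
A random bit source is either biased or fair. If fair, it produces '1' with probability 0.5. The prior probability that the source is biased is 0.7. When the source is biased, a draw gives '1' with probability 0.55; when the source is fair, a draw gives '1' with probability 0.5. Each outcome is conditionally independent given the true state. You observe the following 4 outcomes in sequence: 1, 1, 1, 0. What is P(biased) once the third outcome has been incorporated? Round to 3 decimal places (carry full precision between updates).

After '1': P(biased) = 0.55·0.7000 / (0.55·0.7000 + 0.5·0.3000) ≈ 0.7196
After '1': P(biased) = 0.55·0.7196 / (0.55·0.7196 + 0.5·0.2804) ≈ 0.7384
After '1': P(biased) = 0.55·0.7384 / (0.55·0.7384 + 0.5·0.2616) ≈ 0.7564

0.756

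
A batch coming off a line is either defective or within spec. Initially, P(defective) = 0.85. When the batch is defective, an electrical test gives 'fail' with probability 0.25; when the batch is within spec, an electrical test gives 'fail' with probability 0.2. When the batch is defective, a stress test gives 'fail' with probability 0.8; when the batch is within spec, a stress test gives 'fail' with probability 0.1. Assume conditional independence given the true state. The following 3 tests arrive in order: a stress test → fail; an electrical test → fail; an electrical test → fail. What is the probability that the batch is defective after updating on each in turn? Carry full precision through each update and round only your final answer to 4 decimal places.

After a stress test='fail': P(defective) = 0.8·0.8500 / (0.8·0.8500 + 0.1·0.1500) ≈ 0.9784
After an electrical test='fail': P(defective) = 0.25·0.9784 / (0.25·0.9784 + 0.2·0.0216) ≈ 0.9827
After an electrical test='fail': P(defective) = 0.25·0.9827 / (0.25·0.9827 + 0.2·0.0173) ≈ 0.9861

0.9861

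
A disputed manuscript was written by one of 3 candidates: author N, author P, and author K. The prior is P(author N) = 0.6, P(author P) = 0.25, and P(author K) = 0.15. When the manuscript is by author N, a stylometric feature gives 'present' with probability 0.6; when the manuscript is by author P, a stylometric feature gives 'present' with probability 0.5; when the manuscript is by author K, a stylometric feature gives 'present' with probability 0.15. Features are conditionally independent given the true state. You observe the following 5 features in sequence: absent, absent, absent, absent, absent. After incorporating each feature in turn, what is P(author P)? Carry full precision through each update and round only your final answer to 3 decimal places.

0.097

Apply Bayes' rule sequentially, carrying P(author P) forward.
After 'absent': normaliser = 0.4·0.6000 + 0.5·0.2500 + 0.85·0.1500; P(author N) ≈ 0.4873, P(author P) ≈ 0.2538, P(author K) ≈ 0.2589
After 'absent': normaliser = 0.4·0.4873 + 0.5·0.2538 + 0.85·0.2589; P(author N) ≈ 0.3597, P(author P) ≈ 0.2342, P(author K) ≈ 0.4061
After 'absent': normaliser = 0.4·0.3597 + 0.5·0.2342 + 0.85·0.4061; P(author N) ≈ 0.2374, P(author P) ≈ 0.1932, P(author K) ≈ 0.5694
After 'absent': normaliser = 0.4·0.2374 + 0.5·0.1932 + 0.85·0.5694; P(author N) ≈ 0.1405, P(author P) ≈ 0.1430, P(author K) ≈ 0.7165
After 'absent': normaliser = 0.4·0.1405 + 0.5·0.1430 + 0.85·0.7165; P(author N) ≈ 0.0763, P(author P) ≈ 0.0970, P(author K) ≈ 0.8267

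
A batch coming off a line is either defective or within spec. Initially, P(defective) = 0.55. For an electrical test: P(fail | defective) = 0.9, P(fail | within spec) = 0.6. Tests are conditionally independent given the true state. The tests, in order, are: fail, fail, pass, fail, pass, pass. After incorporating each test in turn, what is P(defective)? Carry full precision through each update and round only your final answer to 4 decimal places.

After 'fail': P(defective) = 0.9·0.5500 / (0.9·0.5500 + 0.6·0.4500) ≈ 0.6471
After 'fail': P(defective) = 0.9·0.6471 / (0.9·0.6471 + 0.6·0.3529) ≈ 0.7333
After 'pass': P(defective) = 0.1·0.7333 / (0.1·0.7333 + 0.4·0.2667) ≈ 0.4074
After 'fail': P(defective) = 0.9·0.4074 / (0.9·0.4074 + 0.6·0.5926) ≈ 0.5077
After 'pass': P(defective) = 0.1·0.5077 / (0.1·0.5077 + 0.4·0.4923) ≈ 0.2050
After 'pass': P(defective) = 0.1·0.2050 / (0.1·0.2050 + 0.4·0.7950) ≈ 0.0606

0.0606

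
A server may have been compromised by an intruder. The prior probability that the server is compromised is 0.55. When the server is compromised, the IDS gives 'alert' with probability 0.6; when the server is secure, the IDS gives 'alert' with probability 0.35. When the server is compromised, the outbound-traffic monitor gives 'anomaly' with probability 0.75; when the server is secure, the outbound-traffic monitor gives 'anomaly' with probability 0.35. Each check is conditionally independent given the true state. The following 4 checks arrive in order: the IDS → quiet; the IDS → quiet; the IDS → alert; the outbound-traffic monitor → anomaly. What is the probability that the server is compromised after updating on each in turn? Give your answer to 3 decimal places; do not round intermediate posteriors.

After the IDS='quiet': P(compromised) = 0.4·0.5500 / (0.4·0.5500 + 0.65·0.4500) ≈ 0.4293
After the IDS='quiet': P(compromised) = 0.4·0.4293 / (0.4·0.4293 + 0.65·0.5707) ≈ 0.3164
After the IDS='alert': P(compromised) = 0.6·0.3164 / (0.6·0.3164 + 0.35·0.6836) ≈ 0.4424
After the outbound-traffic monitor='anomaly': P(compromised) = 0.75·0.4424 / (0.75·0.4424 + 0.35·0.5576) ≈ 0.6297

0.630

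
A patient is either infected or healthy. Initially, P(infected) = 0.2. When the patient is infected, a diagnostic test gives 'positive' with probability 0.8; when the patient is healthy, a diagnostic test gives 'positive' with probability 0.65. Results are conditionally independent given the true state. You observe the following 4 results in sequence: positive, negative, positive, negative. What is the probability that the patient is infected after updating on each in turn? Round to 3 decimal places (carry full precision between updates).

After 'positive': P(infected) = 0.8·0.2000 / (0.8·0.2000 + 0.65·0.8000) ≈ 0.2353
After 'negative': P(infected) = 0.2·0.2353 / (0.2·0.2353 + 0.35·0.7647) ≈ 0.1495
After 'positive': P(infected) = 0.8·0.1495 / (0.8·0.1495 + 0.65·0.8505) ≈ 0.1779
After 'negative': P(infected) = 0.2·0.1779 / (0.2·0.1779 + 0.35·0.8221) ≈ 0.1100

0.110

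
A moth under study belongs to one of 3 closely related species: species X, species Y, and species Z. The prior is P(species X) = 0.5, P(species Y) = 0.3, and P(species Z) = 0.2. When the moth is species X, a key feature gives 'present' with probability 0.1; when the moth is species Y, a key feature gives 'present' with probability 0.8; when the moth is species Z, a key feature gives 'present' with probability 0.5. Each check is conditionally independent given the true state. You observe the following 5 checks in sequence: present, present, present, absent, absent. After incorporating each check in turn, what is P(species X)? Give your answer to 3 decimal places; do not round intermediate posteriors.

Each posterior becomes the prior for the next update.
After 'present': normaliser = 0.1·0.5000 + 0.8·0.3000 + 0.5·0.2000; P(species X) ≈ 0.1282, P(species Y) ≈ 0.6154, P(species Z) ≈ 0.2564
After 'present': normaliser = 0.1·0.1282 + 0.8·0.6154 + 0.5·0.2564; P(species X) ≈ 0.0202, P(species Y) ≈ 0.7773, P(species Z) ≈ 0.2024
After 'present': normaliser = 0.1·0.0202 + 0.8·0.7773 + 0.5·0.2024; P(species X) ≈ 0.0028, P(species Y) ≈ 0.8576, P(species Z) ≈ 0.1396
After 'absent': normaliser = 0.9·0.0028 + 0.2·0.8576 + 0.5·0.1396; P(species X) ≈ 0.0103, P(species Y) ≈ 0.7035, P(species Z) ≈ 0.2862
After 'absent': normaliser = 0.9·0.0103 + 0.2·0.7035 + 0.5·0.2862; P(species X) ≈ 0.0316, P(species Y) ≈ 0.4800, P(species Z) ≈ 0.4883

0.032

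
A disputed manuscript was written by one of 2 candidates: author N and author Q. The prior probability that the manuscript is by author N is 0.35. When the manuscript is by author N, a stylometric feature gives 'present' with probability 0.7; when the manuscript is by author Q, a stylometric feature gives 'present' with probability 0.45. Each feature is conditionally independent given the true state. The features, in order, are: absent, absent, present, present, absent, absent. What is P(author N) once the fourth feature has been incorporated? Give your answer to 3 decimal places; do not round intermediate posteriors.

0.279

After 'absent': P(author N) = 0.3·0.3500 / (0.3·0.3500 + 0.55·0.6500) ≈ 0.2270
After 'absent': P(author N) = 0.3·0.2270 / (0.3·0.2270 + 0.55·0.7730) ≈ 0.1381
After 'present': P(author N) = 0.7·0.1381 / (0.7·0.1381 + 0.45·0.8619) ≈ 0.1995
After 'present': P(author N) = 0.7·0.1995 / (0.7·0.1995 + 0.45·0.8005) ≈ 0.2794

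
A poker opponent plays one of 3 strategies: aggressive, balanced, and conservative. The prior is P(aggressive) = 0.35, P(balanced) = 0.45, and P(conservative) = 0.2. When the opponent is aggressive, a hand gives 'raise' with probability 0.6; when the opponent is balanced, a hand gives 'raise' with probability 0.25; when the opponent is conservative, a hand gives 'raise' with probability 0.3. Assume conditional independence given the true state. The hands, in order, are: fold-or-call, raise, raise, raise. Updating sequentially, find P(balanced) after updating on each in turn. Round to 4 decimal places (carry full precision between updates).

0.1342

Apply Bayes' rule sequentially, carrying P(balanced) forward.
After 'fold-or-call': normaliser = 0.4·0.3500 + 0.75·0.4500 + 0.7·0.2000; P(aggressive) ≈ 0.2267, P(balanced) ≈ 0.5466, P(conservative) ≈ 0.2267
After 'raise': normaliser = 0.6·0.2267 + 0.25·0.5466 + 0.3·0.2267; P(aggressive) ≈ 0.3993, P(balanced) ≈ 0.4011, P(conservative) ≈ 0.1996
After 'raise': normaliser = 0.6·0.3993 + 0.25·0.4011 + 0.3·0.1996; P(aggressive) ≈ 0.5993, P(balanced) ≈ 0.2508, P(conservative) ≈ 0.1498
After 'raise': normaliser = 0.6·0.5993 + 0.25·0.2508 + 0.3·0.1498; P(aggressive) ≈ 0.7696, P(balanced) ≈ 0.1342, P(conservative) ≈ 0.0962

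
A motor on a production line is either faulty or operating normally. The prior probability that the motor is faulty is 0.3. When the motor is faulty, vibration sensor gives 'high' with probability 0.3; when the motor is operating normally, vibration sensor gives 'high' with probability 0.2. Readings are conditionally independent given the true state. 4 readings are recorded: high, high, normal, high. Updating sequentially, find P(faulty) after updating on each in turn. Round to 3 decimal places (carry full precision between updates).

Each posterior becomes the prior for the next update.
After 'high': P(faulty) = 0.3·0.3000 / (0.3·0.3000 + 0.2·0.7000) ≈ 0.3913
After 'high': P(faulty) = 0.3·0.3913 / (0.3·0.3913 + 0.2·0.6087) ≈ 0.4909
After 'normal': P(faulty) = 0.7·0.4909 / (0.7·0.4909 + 0.8·0.5091) ≈ 0.4576
After 'high': P(faulty) = 0.3·0.4576 / (0.3·0.4576 + 0.2·0.5424) ≈ 0.5586

0.559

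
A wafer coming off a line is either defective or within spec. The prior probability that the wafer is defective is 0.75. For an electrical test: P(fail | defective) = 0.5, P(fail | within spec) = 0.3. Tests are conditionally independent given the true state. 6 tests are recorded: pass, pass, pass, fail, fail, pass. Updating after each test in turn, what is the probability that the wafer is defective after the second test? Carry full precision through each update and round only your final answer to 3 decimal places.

After 'pass': P(defective) = 0.5·0.7500 / (0.5·0.7500 + 0.7·0.2500) ≈ 0.6818
After 'pass': P(defective) = 0.5·0.6818 / (0.5·0.6818 + 0.7·0.3182) ≈ 0.6048

0.605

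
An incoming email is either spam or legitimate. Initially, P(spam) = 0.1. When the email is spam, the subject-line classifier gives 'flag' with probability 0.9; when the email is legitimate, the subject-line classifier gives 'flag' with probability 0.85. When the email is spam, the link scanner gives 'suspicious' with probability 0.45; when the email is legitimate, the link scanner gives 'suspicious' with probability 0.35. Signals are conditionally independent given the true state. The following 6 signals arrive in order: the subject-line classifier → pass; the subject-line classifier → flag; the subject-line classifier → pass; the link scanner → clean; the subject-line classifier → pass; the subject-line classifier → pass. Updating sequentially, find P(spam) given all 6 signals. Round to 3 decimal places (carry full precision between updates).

After the subject-line classifier='pass': P(spam) = 0.1·0.1000 / (0.1·0.1000 + 0.15·0.9000) ≈ 0.0690
After the subject-line classifier='flag': P(spam) = 0.9·0.0690 / (0.9·0.0690 + 0.85·0.9310) ≈ 0.0727
After the subject-line classifier='pass': P(spam) = 0.1·0.0727 / (0.1·0.0727 + 0.15·0.9273) ≈ 0.0497
After the link scanner='clean': P(spam) = 0.55·0.0497 / (0.55·0.0497 + 0.65·0.9503) ≈ 0.0424
After the subject-line classifier='pass': P(spam) = 0.1·0.0424 / (0.1·0.0424 + 0.15·0.9576) ≈ 0.0287
After the subject-line classifier='pass': P(spam) = 0.1·0.0287 / (0.1·0.0287 + 0.15·0.9713) ≈ 0.0193

0.019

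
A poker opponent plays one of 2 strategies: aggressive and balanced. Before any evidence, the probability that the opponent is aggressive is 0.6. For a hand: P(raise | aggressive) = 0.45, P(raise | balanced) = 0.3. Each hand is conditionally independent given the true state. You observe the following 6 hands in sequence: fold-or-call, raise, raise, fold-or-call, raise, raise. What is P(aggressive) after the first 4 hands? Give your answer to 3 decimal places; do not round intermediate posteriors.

After 'fold-or-call': P(aggressive) = 0.55·0.6000 / (0.55·0.6000 + 0.7·0.4000) ≈ 0.5410
After 'raise': P(aggressive) = 0.45·0.5410 / (0.45·0.5410 + 0.3·0.4590) ≈ 0.6387
After 'raise': P(aggressive) = 0.45·0.6387 / (0.45·0.6387 + 0.3·0.3613) ≈ 0.7262
After 'fold-or-call': P(aggressive) = 0.55·0.7262 / (0.55·0.7262 + 0.7·0.2738) ≈ 0.6757

0.676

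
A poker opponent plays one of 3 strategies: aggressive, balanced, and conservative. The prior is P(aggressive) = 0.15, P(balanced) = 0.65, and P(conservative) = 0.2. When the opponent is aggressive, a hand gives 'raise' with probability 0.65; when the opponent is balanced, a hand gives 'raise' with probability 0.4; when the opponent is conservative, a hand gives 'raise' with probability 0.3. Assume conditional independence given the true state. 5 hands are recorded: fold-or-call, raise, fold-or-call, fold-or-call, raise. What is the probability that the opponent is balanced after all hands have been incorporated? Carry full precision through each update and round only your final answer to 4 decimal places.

0.7164

Apply Bayes' rule sequentially, carrying P(balanced) forward.
After 'fold-or-call': normaliser = 0.35·0.1500 + 0.6·0.6500 + 0.7·0.2000; P(aggressive) ≈ 0.0901, P(balanced) ≈ 0.6695, P(conservative) ≈ 0.2403
After 'raise': normaliser = 0.65·0.0901 + 0.4·0.6695 + 0.3·0.2403; P(aggressive) ≈ 0.1470, P(balanced) ≈ 0.6721, P(conservative) ≈ 0.1809
After 'fold-or-call': normaliser = 0.35·0.1470 + 0.6·0.6721 + 0.7·0.1809; P(aggressive) ≈ 0.0885, P(balanced) ≈ 0.6936, P(conservative) ≈ 0.2179
After 'fold-or-call': normaliser = 0.35·0.0885 + 0.6·0.6936 + 0.7·0.2179; P(aggressive) ≈ 0.0517, P(balanced) ≈ 0.6940, P(conservative) ≈ 0.2543
After 'raise': normaliser = 0.65·0.0517 + 0.4·0.6940 + 0.3·0.2543; P(aggressive) ≈ 0.0867, P(balanced) ≈ 0.7164, P(conservative) ≈ 0.1969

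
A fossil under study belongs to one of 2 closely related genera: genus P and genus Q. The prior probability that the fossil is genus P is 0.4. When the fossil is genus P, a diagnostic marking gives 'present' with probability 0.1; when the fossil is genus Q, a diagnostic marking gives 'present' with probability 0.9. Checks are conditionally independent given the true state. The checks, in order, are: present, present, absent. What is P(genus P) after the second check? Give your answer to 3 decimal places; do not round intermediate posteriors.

After 'present': P(genus P) = 0.1·0.4000 / (0.1·0.4000 + 0.9·0.6000) ≈ 0.0690
After 'present': P(genus P) = 0.1·0.0690 / (0.1·0.0690 + 0.9·0.9310) ≈ 0.0082

0.008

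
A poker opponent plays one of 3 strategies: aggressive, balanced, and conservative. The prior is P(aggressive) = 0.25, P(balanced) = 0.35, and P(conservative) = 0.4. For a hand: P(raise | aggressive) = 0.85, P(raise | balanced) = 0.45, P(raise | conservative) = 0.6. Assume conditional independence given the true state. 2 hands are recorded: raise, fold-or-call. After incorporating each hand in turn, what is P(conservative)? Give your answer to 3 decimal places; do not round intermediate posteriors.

0.448

After 'raise': normaliser = 0.85·0.2500 + 0.45·0.3500 + 0.6·0.4000; P(aggressive) ≈ 0.3484, P(balanced) ≈ 0.2582, P(conservative) ≈ 0.3934
After 'fold-or-call': normaliser = 0.15·0.3484 + 0.55·0.2582 + 0.4·0.3934; P(aggressive) ≈ 0.1486, P(balanced) ≈ 0.4038, P(conservative) ≈ 0.4476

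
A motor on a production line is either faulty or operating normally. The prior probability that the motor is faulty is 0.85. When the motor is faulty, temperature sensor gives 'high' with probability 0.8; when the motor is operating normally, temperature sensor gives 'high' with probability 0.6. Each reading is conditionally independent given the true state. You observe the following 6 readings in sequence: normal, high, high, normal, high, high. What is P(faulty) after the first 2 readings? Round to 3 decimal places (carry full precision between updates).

0.791

Apply Bayes' rule sequentially, carrying P(faulty) forward.
After 'normal': P(faulty) = 0.2·0.8500 / (0.2·0.8500 + 0.4·0.1500) ≈ 0.7391
After 'high': P(faulty) = 0.8·0.7391 / (0.8·0.7391 + 0.6·0.2609) ≈ 0.7907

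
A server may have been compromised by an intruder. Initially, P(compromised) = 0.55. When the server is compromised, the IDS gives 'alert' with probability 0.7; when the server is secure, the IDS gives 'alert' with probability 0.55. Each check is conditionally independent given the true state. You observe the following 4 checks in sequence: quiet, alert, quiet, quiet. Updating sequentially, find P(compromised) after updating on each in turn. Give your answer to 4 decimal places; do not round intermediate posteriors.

0.3155

After 'quiet': P(compromised) = 0.3·0.5500 / (0.3·0.5500 + 0.45·0.4500) ≈ 0.4490
After 'alert': P(compromised) = 0.7·0.4490 / (0.7·0.4490 + 0.55·0.5510) ≈ 0.5091
After 'quiet': P(compromised) = 0.3·0.5091 / (0.3·0.5091 + 0.45·0.4909) ≈ 0.4088
After 'quiet': P(compromised) = 0.3·0.4088 / (0.3·0.4088 + 0.45·0.5912) ≈ 0.3155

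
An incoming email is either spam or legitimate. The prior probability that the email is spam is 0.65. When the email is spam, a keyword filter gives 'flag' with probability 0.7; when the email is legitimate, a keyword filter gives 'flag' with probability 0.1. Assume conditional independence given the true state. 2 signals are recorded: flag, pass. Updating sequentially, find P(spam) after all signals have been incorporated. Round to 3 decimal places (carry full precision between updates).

0.813

Apply Bayes' rule sequentially, carrying P(spam) forward.
After 'flag': P(spam) = 0.7·0.6500 / (0.7·0.6500 + 0.1·0.3500) ≈ 0.9286
After 'pass': P(spam) = 0.3·0.9286 / (0.3·0.9286 + 0.9·0.0714) ≈ 0.8125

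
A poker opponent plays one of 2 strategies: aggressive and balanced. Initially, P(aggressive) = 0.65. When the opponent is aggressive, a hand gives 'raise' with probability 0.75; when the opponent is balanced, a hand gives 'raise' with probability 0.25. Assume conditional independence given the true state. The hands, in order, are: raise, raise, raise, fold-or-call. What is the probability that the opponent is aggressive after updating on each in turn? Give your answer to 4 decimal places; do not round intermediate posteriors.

0.9435

After 'raise': P(aggressive) = 0.75·0.6500 / (0.75·0.6500 + 0.25·0.3500) ≈ 0.8478
After 'raise': P(aggressive) = 0.75·0.8478 / (0.75·0.8478 + 0.25·0.1522) ≈ 0.9435
After 'raise': P(aggressive) = 0.75·0.9435 / (0.75·0.9435 + 0.25·0.0565) ≈ 0.9804
After 'fold-or-call': P(aggressive) = 0.25·0.9804 / (0.25·0.9804 + 0.75·0.0196) ≈ 0.9435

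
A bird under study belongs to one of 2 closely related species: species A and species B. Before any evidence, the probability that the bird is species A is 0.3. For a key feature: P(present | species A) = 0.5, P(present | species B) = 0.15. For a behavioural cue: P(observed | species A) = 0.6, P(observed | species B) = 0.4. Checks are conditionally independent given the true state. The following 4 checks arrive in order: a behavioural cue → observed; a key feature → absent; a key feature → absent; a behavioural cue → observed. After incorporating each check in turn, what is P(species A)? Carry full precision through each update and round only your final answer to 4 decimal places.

Each posterior becomes the prior for the next update.
After a behavioural cue='observed': P(species A) = 0.6·0.3000 / (0.6·0.3000 + 0.4·0.7000) ≈ 0.3913
After a key feature='absent': P(species A) = 0.5·0.3913 / (0.5·0.3913 + 0.85·0.6087) ≈ 0.2744
After a key feature='absent': P(species A) = 0.5·0.2744 / (0.5·0.2744 + 0.85·0.7256) ≈ 0.1820
After a behavioural cue='observed': P(species A) = 0.6·0.1820 / (0.6·0.1820 + 0.4·0.8180) ≈ 0.2502

0.2502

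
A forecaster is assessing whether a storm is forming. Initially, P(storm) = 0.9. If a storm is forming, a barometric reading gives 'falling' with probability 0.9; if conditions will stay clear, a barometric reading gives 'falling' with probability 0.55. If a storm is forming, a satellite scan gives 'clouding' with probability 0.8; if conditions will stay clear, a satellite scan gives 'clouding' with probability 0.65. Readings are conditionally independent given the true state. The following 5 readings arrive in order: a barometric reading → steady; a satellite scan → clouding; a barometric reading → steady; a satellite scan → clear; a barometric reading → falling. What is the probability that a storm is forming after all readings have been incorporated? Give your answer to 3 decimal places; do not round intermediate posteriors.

Each posterior becomes the prior for the next update.
After a barometric reading='steady': P(storm) = 0.1·0.9000 / (0.1·0.9000 + 0.45·0.1000) ≈ 0.6667
After a satellite scan='clouding': P(storm) = 0.8·0.6667 / (0.8·0.6667 + 0.65·0.3333) ≈ 0.7111
After a barometric reading='steady': P(storm) = 0.1·0.7111 / (0.1·0.7111 + 0.45·0.2889) ≈ 0.3536
After a satellite scan='clear': P(storm) = 0.2·0.3536 / (0.2·0.3536 + 0.35·0.6464) ≈ 0.2381
After a barometric reading='falling': P(storm) = 0.9·0.2381 / (0.9·0.2381 + 0.55·0.7619) ≈ 0.3384

0.338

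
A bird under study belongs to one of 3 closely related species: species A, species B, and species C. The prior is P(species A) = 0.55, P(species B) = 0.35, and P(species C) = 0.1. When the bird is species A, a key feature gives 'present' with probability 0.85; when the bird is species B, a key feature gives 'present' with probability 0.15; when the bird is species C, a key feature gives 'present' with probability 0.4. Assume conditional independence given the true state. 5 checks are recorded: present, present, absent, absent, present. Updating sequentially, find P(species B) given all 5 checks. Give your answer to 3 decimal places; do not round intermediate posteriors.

0.079

After 'present': normaliser = 0.85·0.5500 + 0.15·0.3500 + 0.4·0.1000; P(species A) ≈ 0.8348, P(species B) ≈ 0.0938, P(species C) ≈ 0.0714
After 'present': normaliser = 0.85·0.8348 + 0.15·0.0938 + 0.4·0.0714; P(species A) ≈ 0.9433, P(species B) ≈ 0.0187, P(species C) ≈ 0.0380
After 'absent': normaliser = 0.15·0.9433 + 0.85·0.0187 + 0.6·0.0380; P(species A) ≈ 0.7853, P(species B) ≈ 0.0882, P(species C) ≈ 0.1265
After 'absent': normaliser = 0.15·0.7853 + 0.85·0.0882 + 0.6·0.1265; P(species A) ≈ 0.4385, P(species B) ≈ 0.2790, P(species C) ≈ 0.2825
After 'present': normaliser = 0.85·0.4385 + 0.15·0.2790 + 0.4·0.2825; P(species A) ≈ 0.7065, P(species B) ≈ 0.0793, P(species C) ≈ 0.2142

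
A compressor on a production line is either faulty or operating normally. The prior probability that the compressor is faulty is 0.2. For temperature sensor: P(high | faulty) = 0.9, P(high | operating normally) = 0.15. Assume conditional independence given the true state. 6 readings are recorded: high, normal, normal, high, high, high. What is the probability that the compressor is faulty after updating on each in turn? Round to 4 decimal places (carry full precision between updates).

0.8177

After 'high': P(faulty) = 0.9·0.2000 / (0.9·0.2000 + 0.15·0.8000) ≈ 0.6000
After 'normal': P(faulty) = 0.1·0.6000 / (0.1·0.6000 + 0.85·0.4000) ≈ 0.1500
After 'normal': P(faulty) = 0.1·0.1500 / (0.1·0.1500 + 0.85·0.8500) ≈ 0.0203
After 'high': P(faulty) = 0.9·0.0203 / (0.9·0.0203 + 0.15·0.9797) ≈ 0.1108
After 'high': P(faulty) = 0.9·0.1108 / (0.9·0.1108 + 0.15·0.8892) ≈ 0.4277
After 'high': P(faulty) = 0.9·0.4277 / (0.9·0.4277 + 0.15·0.5723) ≈ 0.8177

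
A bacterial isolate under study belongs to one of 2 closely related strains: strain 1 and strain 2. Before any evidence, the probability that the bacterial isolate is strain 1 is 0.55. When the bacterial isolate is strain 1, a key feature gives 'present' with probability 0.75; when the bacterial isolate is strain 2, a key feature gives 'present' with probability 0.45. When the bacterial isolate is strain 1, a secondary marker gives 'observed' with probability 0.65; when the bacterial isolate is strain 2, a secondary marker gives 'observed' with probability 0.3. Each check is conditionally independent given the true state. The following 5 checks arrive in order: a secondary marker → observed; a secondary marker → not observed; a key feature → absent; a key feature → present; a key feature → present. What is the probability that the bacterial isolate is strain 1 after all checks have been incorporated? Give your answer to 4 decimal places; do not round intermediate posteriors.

After a secondary marker='observed': P(strain 1) = 0.65·0.5500 / (0.65·0.5500 + 0.3·0.4500) ≈ 0.7259
After a secondary marker='not observed': P(strain 1) = 0.35·0.7259 / (0.35·0.7259 + 0.7·0.2741) ≈ 0.5697
After a key feature='absent': P(strain 1) = 0.25·0.5697 / (0.25·0.5697 + 0.55·0.4303) ≈ 0.3757
After a key feature='present': P(strain 1) = 0.75·0.3757 / (0.75·0.3757 + 0.45·0.6243) ≈ 0.5008
After a key feature='present': P(strain 1) = 0.75·0.5008 / (0.75·0.5008 + 0.45·0.4992) ≈ 0.6257

0.6257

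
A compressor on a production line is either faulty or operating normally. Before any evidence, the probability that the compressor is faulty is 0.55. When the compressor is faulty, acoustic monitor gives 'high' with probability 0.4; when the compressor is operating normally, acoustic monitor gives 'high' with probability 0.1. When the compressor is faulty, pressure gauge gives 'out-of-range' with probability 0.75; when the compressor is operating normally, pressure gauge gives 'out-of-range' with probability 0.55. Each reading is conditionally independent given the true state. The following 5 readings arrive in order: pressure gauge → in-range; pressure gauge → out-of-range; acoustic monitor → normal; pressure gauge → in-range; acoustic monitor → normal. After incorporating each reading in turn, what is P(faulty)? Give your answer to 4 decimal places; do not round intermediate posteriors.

0.1861

After pressure gauge='in-range': P(faulty) = 0.25·0.5500 / (0.25·0.5500 + 0.45·0.4500) ≈ 0.4044
After pressure gauge='out-of-range': P(faulty) = 0.75·0.4044 / (0.75·0.4044 + 0.55·0.5956) ≈ 0.4808
After acoustic monitor='normal': P(faulty) = 0.6·0.4808 / (0.6·0.4808 + 0.9·0.5192) ≈ 0.3817
After pressure gauge='in-range': P(faulty) = 0.25·0.3817 / (0.25·0.3817 + 0.45·0.6183) ≈ 0.2554
After acoustic monitor='normal': P(faulty) = 0.6·0.2554 / (0.6·0.2554 + 0.9·0.7446) ≈ 0.1861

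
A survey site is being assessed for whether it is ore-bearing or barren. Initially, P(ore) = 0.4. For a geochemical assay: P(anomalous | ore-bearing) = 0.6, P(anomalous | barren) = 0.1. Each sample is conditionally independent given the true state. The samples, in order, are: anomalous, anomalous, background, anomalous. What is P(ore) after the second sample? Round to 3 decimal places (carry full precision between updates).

After 'anomalous': P(ore) = 0.6·0.4000 / (0.6·0.4000 + 0.1·0.6000) ≈ 0.8000
After 'anomalous': P(ore) = 0.6·0.8000 / (0.6·0.8000 + 0.1·0.2000) ≈ 0.9600

0.960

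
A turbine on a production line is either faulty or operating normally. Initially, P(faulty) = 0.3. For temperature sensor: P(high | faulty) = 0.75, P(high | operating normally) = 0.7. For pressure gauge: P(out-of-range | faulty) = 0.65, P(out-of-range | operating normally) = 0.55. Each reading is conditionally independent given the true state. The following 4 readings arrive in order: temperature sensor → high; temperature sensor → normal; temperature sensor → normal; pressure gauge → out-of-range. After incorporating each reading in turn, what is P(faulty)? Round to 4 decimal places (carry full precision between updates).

0.2737

After temperature sensor='high': P(faulty) = 0.75·0.3000 / (0.75·0.3000 + 0.7·0.7000) ≈ 0.3147
After temperature sensor='normal': P(faulty) = 0.25·0.3147 / (0.25·0.3147 + 0.3·0.6853) ≈ 0.2768
After temperature sensor='normal': P(faulty) = 0.25·0.2768 / (0.25·0.2768 + 0.3·0.7232) ≈ 0.2418
After pressure gauge='out-of-range': P(faulty) = 0.65·0.2418 / (0.65·0.2418 + 0.55·0.7582) ≈ 0.2737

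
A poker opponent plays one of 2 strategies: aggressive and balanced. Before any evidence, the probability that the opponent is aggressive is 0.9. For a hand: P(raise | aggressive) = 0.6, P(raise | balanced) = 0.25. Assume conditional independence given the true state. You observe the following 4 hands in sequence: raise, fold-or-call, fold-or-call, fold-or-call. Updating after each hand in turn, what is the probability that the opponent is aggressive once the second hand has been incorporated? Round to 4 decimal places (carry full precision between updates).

After 'raise': P(aggressive) = 0.6·0.9000 / (0.6·0.9000 + 0.25·0.1000) ≈ 0.9558
After 'fold-or-call': P(aggressive) = 0.4·0.9558 / (0.4·0.9558 + 0.75·0.0442) ≈ 0.9201

0.9201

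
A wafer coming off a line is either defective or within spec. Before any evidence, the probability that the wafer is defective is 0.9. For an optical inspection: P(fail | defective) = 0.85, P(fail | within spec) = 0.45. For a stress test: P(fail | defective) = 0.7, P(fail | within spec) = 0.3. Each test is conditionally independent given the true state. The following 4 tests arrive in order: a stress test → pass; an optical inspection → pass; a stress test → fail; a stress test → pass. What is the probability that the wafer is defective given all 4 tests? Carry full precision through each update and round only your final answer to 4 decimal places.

After a stress test='pass': P(defective) = 0.3·0.9000 / (0.3·0.9000 + 0.7·0.1000) ≈ 0.7941
After an optical inspection='pass': P(defective) = 0.15·0.7941 / (0.15·0.7941 + 0.55·0.2059) ≈ 0.5127
After a stress test='fail': P(defective) = 0.7·0.5127 / (0.7·0.5127 + 0.3·0.4873) ≈ 0.7105
After a stress test='pass': P(defective) = 0.3·0.7105 / (0.3·0.7105 + 0.7·0.2895) ≈ 0.5127

0.5127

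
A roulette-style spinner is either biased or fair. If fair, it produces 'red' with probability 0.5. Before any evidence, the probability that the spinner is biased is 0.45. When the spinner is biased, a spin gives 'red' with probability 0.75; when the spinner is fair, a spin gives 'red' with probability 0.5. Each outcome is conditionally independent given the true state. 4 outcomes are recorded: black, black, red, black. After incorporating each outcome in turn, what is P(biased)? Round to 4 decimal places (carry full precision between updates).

After 'black': P(biased) = 0.25·0.4500 / (0.25·0.4500 + 0.5·0.5500) ≈ 0.2903
After 'black': P(biased) = 0.25·0.2903 / (0.25·0.2903 + 0.5·0.7097) ≈ 0.1698
After 'red': P(biased) = 0.75·0.1698 / (0.75·0.1698 + 0.5·0.8302) ≈ 0.2348
After 'black': P(biased) = 0.25·0.2348 / (0.25·0.2348 + 0.5·0.7652) ≈ 0.1330

0.1330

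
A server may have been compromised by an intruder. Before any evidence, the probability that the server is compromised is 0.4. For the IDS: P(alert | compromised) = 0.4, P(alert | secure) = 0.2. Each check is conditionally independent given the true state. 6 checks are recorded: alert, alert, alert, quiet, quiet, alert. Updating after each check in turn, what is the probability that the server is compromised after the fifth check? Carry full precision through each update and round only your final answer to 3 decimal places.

0.750

Each posterior becomes the prior for the next update.
After 'alert': P(compromised) = 0.4·0.4000 / (0.4·0.4000 + 0.2·0.6000) ≈ 0.5714
After 'alert': P(compromised) = 0.4·0.5714 / (0.4·0.5714 + 0.2·0.4286) ≈ 0.7273
After 'alert': P(compromised) = 0.4·0.7273 / (0.4·0.7273 + 0.2·0.2727) ≈ 0.8421
After 'quiet': P(compromised) = 0.6·0.8421 / (0.6·0.8421 + 0.8·0.1579) ≈ 0.8000
After 'quiet': P(compromised) = 0.6·0.8000 / (0.6·0.8000 + 0.8·0.2000) ≈ 0.7500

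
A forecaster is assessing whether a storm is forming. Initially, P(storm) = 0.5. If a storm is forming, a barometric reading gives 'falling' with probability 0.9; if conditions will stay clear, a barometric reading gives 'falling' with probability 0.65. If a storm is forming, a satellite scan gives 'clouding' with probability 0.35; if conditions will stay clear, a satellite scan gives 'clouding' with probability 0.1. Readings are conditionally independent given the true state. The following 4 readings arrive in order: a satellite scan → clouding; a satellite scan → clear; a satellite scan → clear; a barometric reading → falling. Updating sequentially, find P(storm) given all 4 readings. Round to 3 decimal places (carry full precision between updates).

0.717

After a satellite scan='clouding': P(storm) = 0.35·0.5000 / (0.35·0.5000 + 0.1·0.5000) ≈ 0.7778
After a satellite scan='clear': P(storm) = 0.65·0.7778 / (0.65·0.7778 + 0.9·0.2222) ≈ 0.7165
After a satellite scan='clear': P(storm) = 0.65·0.7165 / (0.65·0.7165 + 0.9·0.2835) ≈ 0.6461
After a barometric reading='falling': P(storm) = 0.9·0.6461 / (0.9·0.6461 + 0.65·0.3539) ≈ 0.7165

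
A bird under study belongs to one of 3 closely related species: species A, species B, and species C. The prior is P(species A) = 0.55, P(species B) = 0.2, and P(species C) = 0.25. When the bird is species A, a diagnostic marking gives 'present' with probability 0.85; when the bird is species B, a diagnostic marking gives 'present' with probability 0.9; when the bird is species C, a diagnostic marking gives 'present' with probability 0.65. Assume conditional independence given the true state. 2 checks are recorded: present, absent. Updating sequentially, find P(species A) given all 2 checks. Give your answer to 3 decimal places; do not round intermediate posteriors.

0.484

After 'present': normaliser = 0.85·0.5500 + 0.9·0.2000 + 0.65·0.2500; P(species A) ≈ 0.5772, P(species B) ≈ 0.2222, P(species C) ≈ 0.2006
After 'absent': normaliser = 0.15·0.5772 + 0.1·0.2222 + 0.35·0.2006; P(species A) ≈ 0.4836, P(species B) ≈ 0.1241, P(species C) ≈ 0.3922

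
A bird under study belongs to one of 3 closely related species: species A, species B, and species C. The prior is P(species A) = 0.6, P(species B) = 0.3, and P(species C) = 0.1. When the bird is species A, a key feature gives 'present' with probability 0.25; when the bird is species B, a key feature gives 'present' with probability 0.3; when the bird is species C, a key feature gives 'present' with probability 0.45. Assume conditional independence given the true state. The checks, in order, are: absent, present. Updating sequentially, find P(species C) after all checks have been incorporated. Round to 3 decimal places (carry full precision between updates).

0.124

After 'absent': normaliser = 0.75·0.6000 + 0.7·0.3000 + 0.55·0.1000; P(species A) ≈ 0.6294, P(species B) ≈ 0.2937, P(species C) ≈ 0.0769
After 'present': normaliser = 0.25·0.6294 + 0.3·0.2937 + 0.45·0.0769; P(species A) ≈ 0.5618, P(species B) ≈ 0.3146, P(species C) ≈ 0.1236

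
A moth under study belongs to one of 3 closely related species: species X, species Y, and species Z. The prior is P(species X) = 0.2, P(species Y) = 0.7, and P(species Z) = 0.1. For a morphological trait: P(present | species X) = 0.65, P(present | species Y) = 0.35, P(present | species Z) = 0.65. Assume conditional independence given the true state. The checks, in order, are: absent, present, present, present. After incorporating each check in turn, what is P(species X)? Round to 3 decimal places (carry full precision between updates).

0.398

Each posterior becomes the prior for the next update.
After 'absent': normaliser = 0.35·0.2000 + 0.65·0.7000 + 0.35·0.1000; P(species X) ≈ 0.1250, P(species Y) ≈ 0.8125, P(species Z) ≈ 0.0625
After 'present': normaliser = 0.65·0.1250 + 0.35·0.8125 + 0.65·0.0625; P(species X) ≈ 0.2000, P(species Y) ≈ 0.7000, P(species Z) ≈ 0.1000
After 'present': normaliser = 0.65·0.2000 + 0.35·0.7000 + 0.65·0.1000; P(species X) ≈ 0.2955, P(species Y) ≈ 0.5568, P(species Z) ≈ 0.1477
After 'present': normaliser = 0.65·0.2955 + 0.35·0.5568 + 0.65·0.1477; P(species X) ≈ 0.3976, P(species Y) ≈ 0.4035, P(species Z) ≈ 0.1988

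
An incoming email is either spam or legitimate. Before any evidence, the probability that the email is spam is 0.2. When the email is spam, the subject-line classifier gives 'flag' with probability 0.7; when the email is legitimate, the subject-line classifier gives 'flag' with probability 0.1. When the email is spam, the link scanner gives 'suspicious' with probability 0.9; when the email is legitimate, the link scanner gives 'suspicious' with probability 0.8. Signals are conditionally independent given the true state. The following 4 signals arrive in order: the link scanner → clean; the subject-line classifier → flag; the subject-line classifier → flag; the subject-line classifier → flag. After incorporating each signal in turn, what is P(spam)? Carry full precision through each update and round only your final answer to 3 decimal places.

After the link scanner='clean': P(spam) = 0.1·0.2000 / (0.1·0.2000 + 0.2·0.8000) ≈ 0.1111
After the subject-line classifier='flag': P(spam) = 0.7·0.1111 / (0.7·0.1111 + 0.1·0.8889) ≈ 0.4667
After the subject-line classifier='flag': P(spam) = 0.7·0.4667 / (0.7·0.4667 + 0.1·0.5333) ≈ 0.8596
After the subject-line classifier='flag': P(spam) = 0.7·0.8596 / (0.7·0.8596 + 0.1·0.1404) ≈ 0.9772

0.977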